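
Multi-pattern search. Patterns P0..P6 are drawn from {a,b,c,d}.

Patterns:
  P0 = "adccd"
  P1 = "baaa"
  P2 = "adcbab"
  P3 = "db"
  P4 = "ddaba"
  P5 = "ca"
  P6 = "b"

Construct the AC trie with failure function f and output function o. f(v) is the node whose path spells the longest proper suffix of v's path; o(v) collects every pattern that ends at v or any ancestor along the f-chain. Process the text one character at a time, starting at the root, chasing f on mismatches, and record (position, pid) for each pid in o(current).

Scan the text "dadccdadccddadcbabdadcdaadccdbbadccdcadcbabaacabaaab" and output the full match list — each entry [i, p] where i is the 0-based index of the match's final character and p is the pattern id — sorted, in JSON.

Build:
Trie (insert patterns):
  0='ε' goto a→1 b→6 c→19 d→13
  1='a' goto d→2
  2='ad' goto c→3
  3='adc' goto b→10 c→4
  4='adcc' goto d→5
  5='adccd' goto ·  ←P0
  6='b' goto a→7  ←P6
  7='ba' goto a→8
  8='baa' goto a→9
  9='baaa' goto ·  ←P1
  10='adcb' goto a→11
  11='adcba' goto b→12
  12='adcbab' goto ·  ←P2
  13='d' goto b→14 d→15
  14='db' goto ·  ←P3
  15='dd' goto a→16
  16='dda' goto b→17
  17='ddab' goto a→18
  18='ddaba' goto ·  ←P4
  19='c' goto a→20
  20='ca' goto ·  ←P5

Failure links (BFS by depth):
  n1('a'): parent n0 fail=0; on 'a' 0 → fail=0;  out ∅∪∅=∅
  n6('b'): parent n0 fail=0; on 'b' 0 → fail=0;  out {6}∪∅={6}
  n13('d'): parent n0 fail=0; on 'd' 0 → fail=0;  out ∅∪∅=∅
  n19('c'): parent n0 fail=0; on 'c' 0 → fail=0;  out ∅∪∅=∅
  n2('ad'): parent n1 fail=0; on 'd' 0 → fail=13;  out ∅∪∅=∅
  n7('ba'): parent n6 fail=0; on 'a' 0 → fail=1;  out ∅∪∅=∅
  n14('db'): parent n13 fail=0; on 'b' 0 → fail=6;  out {3}∪{6}={3,6}
  n15('dd'): parent n13 fail=0; on 'd' 0 → fail=13;  out ∅∪∅=∅
  n20('ca'): parent n19 fail=0; on 'a' 0 → fail=1;  out {5}∪∅={5}
  n3('adc'): parent n2 fail=13; on 'c' 13→0 → fail=19;  out ∅∪∅=∅
  n8('baa'): parent n7 fail=1; on 'a' 1→0 → fail=1;  out ∅∪∅=∅
  n16('dda'): parent n15 fail=13; on 'a' 13→0 → fail=1;  out ∅∪∅=∅
  n4('adcc'): parent n3 fail=19; on 'c' 19→0 → fail=19;  out ∅∪∅=∅
  n9('baaa'): parent n8 fail=1; on 'a' 1→0 → fail=1;  out {1}∪∅={1}
  n10('adcb'): parent n3 fail=19; on 'b' 19→0 → fail=6;  out ∅∪{6}={6}
  n17('ddab'): parent n16 fail=1; on 'b' 1→0 → fail=6;  out ∅∪{6}={6}
  n5('adccd'): parent n4 fail=19; on 'd' 19→0 → fail=13;  out {0}∪∅={0}
  n11('adcba'): parent n10 fail=6; on 'a' 6 → fail=7;  out ∅∪∅=∅
  n18('ddaba'): parent n17 fail=6; on 'a' 6 → fail=7;  out {4}∪∅={4}
  n12('adcbab'): parent n11 fail=7; on 'b' 7→1→0 → fail=6;  out {2}∪{6}={2,6}

Run:
[0] read 'd'  n0⇒n13
[1] read 'a'  n13⇒n1 ·f
[2] read 'd'  n1⇒n2
[3] read 'c'  n2⇒n3
[4] read 'c'  n3⇒n4
[5] read 'd'  n4⇒n5  → match P0@[1:5]
[6] read 'a'  n5⇒n1 ·f
[7] read 'd'  n1⇒n2
[8] read 'c'  n2⇒n3
[9] read 'c'  n3⇒n4
[10] read 'd'  n4⇒n5  → match P0@[6:10]
[11] read 'd'  n5⇒n15 ·f
[12] read 'a'  n15⇒n16
[13] read 'd'  n16⇒n2 ·f
[14] read 'c'  n2⇒n3
[15] read 'b'  n3⇒n10  → match P6@[15:15]
[16] read 'a'  n10⇒n11
[17] read 'b'  n11⇒n12  → match P2@[12:17],P6@[17:17]
[18] read 'd'  n12⇒n13 ·f
[19] read 'a'  n13⇒n1 ·f
[20] read 'd'  n1⇒n2
[21] read 'c'  n2⇒n3
[22] read 'd'  n3⇒n13 ·f
[23] read 'a'  n13⇒n1 ·f
[24] read 'a'  n1⇒n1 ·f
[25] read 'd'  n1⇒n2
[26] read 'c'  n2⇒n3
[27] read 'c'  n3⇒n4
[28] read 'd'  n4⇒n5  → match P0@[24:28]
[29] read 'b'  n5⇒n14 ·f  → match P3@[28:29],P6@[29:29]
[30] read 'b'  n14⇒n6 ·f  → match P6@[30:30]
[31] read 'a'  n6⇒n7
[32] read 'd'  n7⇒n2 ·f
[33] read 'c'  n2⇒n3
[34] read 'c'  n3⇒n4
[35] read 'd'  n4⇒n5  → match P0@[31:35]
[36] read 'c'  n5⇒n19 ·f
[37] read 'a'  n19⇒n20  → match P5@[36:37]
[38] read 'd'  n20⇒n2 ·f
[39] read 'c'  n2⇒n3
[40] read 'b'  n3⇒n10  → match P6@[40:40]
[41] read 'a'  n10⇒n11
[42] read 'b'  n11⇒n12  → match P2@[37:42],P6@[42:42]
[43] read 'a'  n12⇒n7 ·f
[44] read 'a'  n7⇒n8
[45] read 'c'  n8⇒n19 ·f
[46] read 'a'  n19⇒n20  → match P5@[45:46]
[47] read 'b'  n20⇒n6 ·f  → match P6@[47:47]
[48] read 'a'  n6⇒n7
[49] read 'a'  n7⇒n8
[50] read 'a'  n8⇒n9  → match P1@[47:50]
[51] read 'b'  n9⇒n6 ·f  → match P6@[51:51]

Matches: [[5,0],[10,0],[15,6],[17,2],[17,6],[28,0],[29,3],[29,6],[30,6],[35,0],[37,5],[40,6],[42,2],[42,6],[46,5],[47,6],[50,1],[51,6]]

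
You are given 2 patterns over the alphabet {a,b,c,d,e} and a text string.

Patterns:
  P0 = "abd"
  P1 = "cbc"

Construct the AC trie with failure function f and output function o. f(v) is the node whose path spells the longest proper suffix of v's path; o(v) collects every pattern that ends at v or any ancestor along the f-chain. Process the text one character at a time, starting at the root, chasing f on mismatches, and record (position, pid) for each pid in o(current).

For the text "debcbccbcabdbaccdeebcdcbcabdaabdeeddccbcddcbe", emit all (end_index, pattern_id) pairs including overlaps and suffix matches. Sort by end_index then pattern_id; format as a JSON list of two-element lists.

Construct AC machine:
Trie nodes:
  0='ε' goto a→1 c→4
  1='a' goto b→2
  2='ab' goto d→3
  3='abd' goto ·  ←P0
  4='c' goto b→5
  5='cb' goto c→6
  6='cbc' goto ·  ←P1

BFS fail/out derivation:
  fail(1) 'a': from fail(0)=0 chase 'a': 0 ⇒ 0;  out=∅∪out(0)=∅
  fail(4) 'c': from fail(0)=0 chase 'c': 0 ⇒ 0;  out=∅∪out(0)=∅
  fail(2) 'ab': from fail(1)=0 chase 'b': 0 ⇒ 0;  out=∅∪out(0)=∅
  fail(5) 'cb': from fail(4)=0 chase 'b': 0 ⇒ 0;  out=∅∪out(0)=∅
  fail(3) 'abd': from fail(2)=0 chase 'd': 0 ⇒ 0;  out={0}∪out(0)={0}
  fail(6) 'cbc': from fail(5)=0 chase 'c': 0 ⇒ 4;  out={1}∪out(4)={1}

Text stream:
i=0 'd': node 0→0
i=1 'e': node 0→0
i=2 'b': node 0→0
i=3 'c': node 0→4
i=4 'b': node 4→5
i=5 'c': node 5→6  emit P1@[3:5]
i=6 'c': node 6→4 (via fail)
i=7 'b': node 4→5
i=8 'c': node 5→6  emit P1@[6:8]
i=9 'a': node 6→1 (via fail)
i=10 'b': node 1→2
i=11 'd': node 2→3  emit P0@[9:11]
i=12 'b': node 3→0 (via fail)
i=13 'a': node 0→1
i=14 'c': node 1→4 (via fail)
i=15 'c': node 4→4 (via fail)
i=16 'd': node 4→0 (via fail)
i=17 'e': node 0→0
i=18 'e': node 0→0
i=19 'b': node 0→0
i=20 'c': node 0→4
i=21 'd': node 4→0 (via fail)
i=22 'c': node 0→4
i=23 'b': node 4→5
i=24 'c': node 5→6  emit P1@[22:24]
i=25 'a': node 6→1 (via fail)
i=26 'b': node 1→2
i=27 'd': node 2→3  emit P0@[25:27]
i=28 'a': node 3→1 (via fail)
i=29 'a': node 1→1 (via fail)
i=30 'b': node 1→2
i=31 'd': node 2→3  emit P0@[29:31]
i=32 'e': node 3→0 (via fail)
i=33 'e': node 0→0
i=34 'd': node 0→0
i=35 'd': node 0→0
i=36 'c': node 0→4
i=37 'c': node 4→4 (via fail)
i=38 'b': node 4→5
i=39 'c': node 5→6  emit P1@[37:39]
i=40 'd': node 6→0 (via fail)
i=41 'd': node 0→0
i=42 'c': node 0→4
i=43 'b': node 4→5
i=44 'e': node 5→0 (via fail)

Result: [[5,1],[8,1],[11,0],[24,1],[27,0],[31,0],[39,1]]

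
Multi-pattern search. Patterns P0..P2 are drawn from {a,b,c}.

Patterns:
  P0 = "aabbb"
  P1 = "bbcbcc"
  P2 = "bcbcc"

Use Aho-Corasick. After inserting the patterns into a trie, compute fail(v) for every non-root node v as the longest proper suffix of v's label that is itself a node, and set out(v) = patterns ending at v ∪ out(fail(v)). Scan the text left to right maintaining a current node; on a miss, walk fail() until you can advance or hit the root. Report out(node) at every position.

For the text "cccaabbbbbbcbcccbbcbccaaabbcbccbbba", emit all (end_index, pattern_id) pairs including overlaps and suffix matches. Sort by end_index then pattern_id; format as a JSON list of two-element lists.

Build automaton:
Trie (insert patterns):
  0='ε' goto a→1 b→6
  1='a' goto a→2
  2='aa' goto b→3
  3='aab' goto b→4
  4='aabb' goto b→5
  5='aabbb' goto ·  ←P0
  6='b' goto b→7 c→12
  7='bb' goto c→8
  8='bbc' goto b→9
  9='bbcb' goto c→10
  10='bbcbc' goto c→11
  11='bbcbcc' goto ·  ←P1
  12='bc' goto b→13
  13='bcb' goto c→14
  14='bcbc' goto c→15
  15='bcbcc' goto ·  ←P2

Failure links (BFS by depth):
  fail(1) 'a': from fail(0)=0 chase 'a': 0 ⇒ 0;  out=∅∪out(0)=∅
  fail(6) 'b': from fail(0)=0 chase 'b': 0 ⇒ 0;  out=∅∪out(0)=∅
  fail(2) 'aa': from fail(1)=0 chase 'a': 0 ⇒ 1;  out=∅∪out(1)=∅
  fail(7) 'bb': from fail(6)=0 chase 'b': 0 ⇒ 6;  out=∅∪out(6)=∅
  fail(12) 'bc': from fail(6)=0 chase 'c': 0 ⇒ 0;  out=∅∪out(0)=∅
  fail(3) 'aab': from fail(2)=1 chase 'b': 1→0 ⇒ 6;  out=∅∪out(6)=∅
  fail(8) 'bbc': from fail(7)=6 chase 'c': 6 ⇒ 12;  out=∅∪out(12)=∅
  fail(13) 'bcb': from fail(12)=0 chase 'b': 0 ⇒ 6;  out=∅∪out(6)=∅
  fail(4) 'aabb': from fail(3)=6 chase 'b': 6 ⇒ 7;  out=∅∪out(7)=∅
  fail(9) 'bbcb': from fail(8)=12 chase 'b': 12 ⇒ 13;  out=∅∪out(13)=∅
  fail(14) 'bcbc': from fail(13)=6 chase 'c': 6 ⇒ 12;  out=∅∪out(12)=∅
  fail(5) 'aabbb': from fail(4)=7 chase 'b': 7→6 ⇒ 7;  out={0}∪out(7)={0}
  fail(10) 'bbcbc': from fail(9)=13 chase 'c': 13 ⇒ 14;  out=∅∪out(14)=∅
  fail(15) 'bcbcc': from fail(14)=12 chase 'c': 12→0 ⇒ 0;  out={2}∪out(0)={2}
  fail(11) 'bbcbcc': from fail(10)=14 chase 'c': 14 ⇒ 15;  out={1}∪out(15)={1,2}

Text stream:
pos 0 'c': at 0
pos 1 'c': at 0
pos 2 'c': at 0
pos 3 'a': at 1
pos 4 'a': at 2
pos 5 'b': at 3
pos 6 'b': at 4
pos 7 'b': at 5  ** P0@[3:7]
pos 8 'b': at 7 ·f
pos 9 'b': at 7 ·f
pos 10 'b': at 7 ·f
pos 11 'c': at 8
pos 12 'b': at 9
pos 13 'c': at 10
pos 14 'c': at 11  ** P1@[9:14],P2@[10:14]
pos 15 'c': at 0 ·f
pos 16 'b': at 6
pos 17 'b': at 7
pos 18 'c': at 8
pos 19 'b': at 9
pos 20 'c': at 10
pos 21 'c': at 11  ** P1@[16:21],P2@[17:21]
pos 22 'a': at 1 ·f
pos 23 'a': at 2
pos 24 'a': at 2 ·f
pos 25 'b': at 3
pos 26 'b': at 4
pos 27 'c': at 8 ·f
pos 28 'b': at 9
pos 29 'c': at 10
pos 30 'c': at 11  ** P1@[25:30],P2@[26:30]
pos 31 'b': at 6 ·f
pos 32 'b': at 7
pos 33 'b': at 7 ·f
pos 34 'a': at 1 ·f

Matches: [[7,0],[14,1],[14,2],[21,1],[21,2],[30,1],[30,2]]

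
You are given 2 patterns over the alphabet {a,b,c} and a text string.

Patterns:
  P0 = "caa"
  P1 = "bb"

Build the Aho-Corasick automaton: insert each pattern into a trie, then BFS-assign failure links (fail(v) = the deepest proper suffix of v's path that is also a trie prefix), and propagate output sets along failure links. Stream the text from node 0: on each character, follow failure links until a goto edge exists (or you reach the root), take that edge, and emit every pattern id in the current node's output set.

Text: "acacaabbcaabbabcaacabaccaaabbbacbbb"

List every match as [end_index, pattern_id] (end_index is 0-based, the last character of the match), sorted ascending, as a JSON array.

Build:
Trie (insert patterns):
  n0 'ε': b→4 c→1
  n1 'c': a→2
  n2 'ca': a→3
  n3 'caa': ·  ←P0
  n4 'b': b→5
  n5 'bb': ·  ←P1

Failure links (BFS by depth):
  n1('c'): parent n0 fail=0; on 'c' 0 → fail=0;  out ∅∪∅=∅
  n4('b'): parent n0 fail=0; on 'b' 0 → fail=0;  out ∅∪∅=∅
  n2('ca'): parent n1 fail=0; on 'a' 0 → fail=0;  out ∅∪∅=∅
  n5('bb'): parent n4 fail=0; on 'b' 0 → fail=4;  out {1}∪∅={1}
  n3('caa'): parent n2 fail=0; on 'a' 0 → fail=0;  out {0}∪∅={0}

Scan:
i=0 'a': node 0→0
i=1 'c': node 0→1
i=2 'a': node 1→2
i=3 'c': node 2→1 (fail-walked)
i=4 'a': node 1→2
i=5 'a': node 2→3  ** P0@[3:5]
i=6 'b': node 3→4 (fail-walked)
i=7 'b': node 4→5  ** P1@[6:7]
i=8 'c': node 5→1 (fail-walked)
i=9 'a': node 1→2
i=10 'a': node 2→3  ** P0@[8:10]
i=11 'b': node 3→4 (fail-walked)
i=12 'b': node 4→5  ** P1@[11:12]
i=13 'a': node 5→0 (fail-walked)
i=14 'b': node 0→4
i=15 'c': node 4→1 (fail-walked)
i=16 'a': node 1→2
i=17 'a': node 2→3  ** P0@[15:17]
i=18 'c': node 3→1 (fail-walked)
i=19 'a': node 1→2
i=20 'b': node 2→4 (fail-walked)
i=21 'a': node 4→0 (fail-walked)
i=22 'c': node 0→1
i=23 'c': node 1→1 (fail-walked)
i=24 'a': node 1→2
i=25 'a': node 2→3  ** P0@[23:25]
i=26 'a': node 3→0 (fail-walked)
i=27 'b': node 0→4
i=28 'b': node 4→5  ** P1@[27:28]
i=29 'b': node 5→5 (fail-walked)  ** P1@[28:29]
i=30 'a': node 5→0 (fail-walked)
i=31 'c': node 0→1
i=32 'b': node 1→4 (fail-walked)
i=33 'b': node 4→5  ** P1@[32:33]
i=34 'b': node 5→5 (fail-walked)  ** P1@[33:34]

All matches (sorted): [[5,0],[7,1],[10,0],[12,1],[17,0],[25,0],[28,1],[29,1],[33,1],[34,1]]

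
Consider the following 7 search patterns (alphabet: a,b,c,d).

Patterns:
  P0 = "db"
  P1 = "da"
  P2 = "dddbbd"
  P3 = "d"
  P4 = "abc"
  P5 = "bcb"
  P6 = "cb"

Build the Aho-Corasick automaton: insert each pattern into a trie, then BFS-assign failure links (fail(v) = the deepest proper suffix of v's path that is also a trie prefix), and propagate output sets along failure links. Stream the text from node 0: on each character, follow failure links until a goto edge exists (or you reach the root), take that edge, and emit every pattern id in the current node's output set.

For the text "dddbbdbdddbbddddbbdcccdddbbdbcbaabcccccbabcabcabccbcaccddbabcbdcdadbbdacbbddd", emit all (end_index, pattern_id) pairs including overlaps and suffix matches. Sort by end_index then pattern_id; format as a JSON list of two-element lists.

Build:
Trie (insert patterns):
  0='ε' goto a→9 b→12 c→15 d→1
  1='d' goto a→3 b→2 d→4  ←P3
  2='db' goto ·  ←P0
  3='da' goto ·  ←P1
  4='dd' goto d→5
  5='ddd' goto b→6
  6='dddb' goto b→7
  7='dddbb' goto d→8
  8='dddbbd' goto ·  ←P2
  9='a' goto b→10
  10='ab' goto c→11
  11='abc' goto ·  ←P4
  12='b' goto c→13
  13='bc' goto b→14
  14='bcb' goto ·  ←P5
  15='c' goto b→16
  16='cb' goto ·  ←P6

Failure links (BFS by depth):
  n1('d'): parent n0 fail=0; on 'd' 0 → fail=0;  out {3}∪∅={3}
  n9('a'): parent n0 fail=0; on 'a' 0 → fail=0;  out ∅∪∅=∅
  n12('b'): parent n0 fail=0; on 'b' 0 → fail=0;  out ∅∪∅=∅
  n15('c'): parent n0 fail=0; on 'c' 0 → fail=0;  out ∅∪∅=∅
  n2('db'): parent n1 fail=0; on 'b' 0 → fail=12;  out {0}∪∅={0}
  n3('da'): parent n1 fail=0; on 'a' 0 → fail=9;  out {1}∪∅={1}
  n4('dd'): parent n1 fail=0; on 'd' 0 → fail=1;  out ∅∪{3}={3}
  n10('ab'): parent n9 fail=0; on 'b' 0 → fail=12;  out ∅∪∅=∅
  n13('bc'): parent n12 fail=0; on 'c' 0 → fail=15;  out ∅∪∅=∅
  n16('cb'): parent n15 fail=0; on 'b' 0 → fail=12;  out {6}∪∅={6}
  n5('ddd'): parent n4 fail=1; on 'd' 1 → fail=4;  out ∅∪{3}={3}
  n11('abc'): parent n10 fail=12; on 'c' 12 → fail=13;  out {4}∪∅={4}
  n14('bcb'): parent n13 fail=15; on 'b' 15 → fail=16;  out {5}∪{6}={5,6}
  n6('dddb'): parent n5 fail=4; on 'b' 4→1 → fail=2;  out ∅∪{0}={0}
  n7('dddbb'): parent n6 fail=2; on 'b' 2→12→0 → fail=12;  out ∅∪∅=∅
  n8('dddbbd'): parent n7 fail=12; on 'd' 12→0 → fail=1;  out {2}∪{3}={2,3}

Text stream:
pos 0 'd': at 1  ** P3@[0:0]
pos 1 'd': at 4  ** P3@[1:1]
pos 2 'd': at 5  ** P3@[2:2]
pos 3 'b': at 6  ** P0@[2:3]
pos 4 'b': at 7
pos 5 'd': at 8  ** P2@[0:5],P3@[5:5]
pos 6 'b': at 2 (via fail)  ** P0@[5:6]
pos 7 'd': at 1 (via fail)  ** P3@[7:7]
pos 8 'd': at 4  ** P3@[8:8]
pos 9 'd': at 5  ** P3@[9:9]
pos 10 'b': at 6  ** P0@[9:10]
pos 11 'b': at 7
pos 12 'd': at 8  ** P2@[7:12],P3@[12:12]
pos 13 'd': at 4 (via fail)  ** P3@[13:13]
pos 14 'd': at 5  ** P3@[14:14]
pos 15 'd': at 5 (via fail)  ** P3@[15:15]
pos 16 'b': at 6  ** P0@[15:16]
pos 17 'b': at 7
pos 18 'd': at 8  ** P2@[13:18],P3@[18:18]
pos 19 'c': at 15 (via fail)
pos 20 'c': at 15 (via fail)
pos 21 'c': at 15 (via fail)
pos 22 'd': at 1 (via fail)  ** P3@[22:22]
pos 23 'd': at 4  ** P3@[23:23]
pos 24 'd': at 5  ** P3@[24:24]
pos 25 'b': at 6  ** P0@[24:25]
pos 26 'b': at 7
pos 27 'd': at 8  ** P2@[22:27],P3@[27:27]
pos 28 'b': at 2 (via fail)  ** P0@[27:28]
pos 29 'c': at 13 (via fail)
pos 30 'b': at 14  ** P5@[28:30],P6@[29:30]
pos 31 'a': at 9 (via fail)
pos 32 'a': at 9 (via fail)
pos 33 'b': at 10
pos 34 'c': at 11  ** P4@[32:34]
pos 35 'c': at 15 (via fail)
pos 36 'c': at 15 (via fail)
pos 37 'c': at 15 (via fail)
pos 38 'c': at 15 (via fail)
pos 39 'b': at 16  ** P6@[38:39]
pos 40 'a': at 9 (via fail)
pos 41 'b': at 10
pos 42 'c': at 11  ** P4@[40:42]
pos 43 'a': at 9 (via fail)
pos 44 'b': at 10
pos 45 'c': at 11  ** P4@[43:45]
pos 46 'a': at 9 (via fail)
pos 47 'b': at 10
pos 48 'c': at 11  ** P4@[46:48]
pos 49 'c': at 15 (via fail)
pos 50 'b': at 16  ** P6@[49:50]
pos 51 'c': at 13 (via fail)
pos 52 'a': at 9 (via fail)
pos 53 'c': at 15 (via fail)
pos 54 'c': at 15 (via fail)
pos 55 'd': at 1 (via fail)  ** P3@[55:55]
pos 56 'd': at 4  ** P3@[56:56]
pos 57 'b': at 2 (via fail)  ** P0@[56:57]
pos 58 'a': at 9 (via fail)
pos 59 'b': at 10
pos 60 'c': at 11  ** P4@[58:60]
pos 61 'b': at 14 (via fail)  ** P5@[59:61],P6@[60:61]
pos 62 'd': at 1 (via fail)  ** P3@[62:62]
pos 63 'c': at 15 (via fail)
pos 64 'd': at 1 (via fail)  ** P3@[64:64]
pos 65 'a': at 3  ** P1@[64:65]
pos 66 'd': at 1 (via fail)  ** P3@[66:66]
pos 67 'b': at 2  ** P0@[66:67]
pos 68 'b': at 12 (via fail)
pos 69 'd': at 1 (via fail)  ** P3@[69:69]
pos 70 'a': at 3  ** P1@[69:70]
pos 71 'c': at 15 (via fail)
pos 72 'b': at 16  ** P6@[71:72]
pos 73 'b': at 12 (via fail)
pos 74 'd': at 1 (via fail)  ** P3@[74:74]
pos 75 'd': at 4  ** P3@[75:75]
pos 76 'd': at 5  ** P3@[76:76]

All matches (sorted): [[0,3],[1,3],[2,3],[3,0],[5,2],[5,3],[6,0],[7,3],[8,3],[9,3],[10,0],[12,2],[12,3],[13,3],[14,3],[15,3],[16,0],[18,2],[18,3],[22,3],[23,3],[24,3],[25,0],[27,2],[27,3],[28,0],[30,5],[30,6],[34,4],[39,6],[42,4],[45,4],[48,4],[50,6],[55,3],[56,3],[57,0],[60,4],[61,5],[61,6],[62,3],[64,3],[65,1],[66,3],[67,0],[69,3],[70,1],[72,6],[74,3],[75,3],[76,3]]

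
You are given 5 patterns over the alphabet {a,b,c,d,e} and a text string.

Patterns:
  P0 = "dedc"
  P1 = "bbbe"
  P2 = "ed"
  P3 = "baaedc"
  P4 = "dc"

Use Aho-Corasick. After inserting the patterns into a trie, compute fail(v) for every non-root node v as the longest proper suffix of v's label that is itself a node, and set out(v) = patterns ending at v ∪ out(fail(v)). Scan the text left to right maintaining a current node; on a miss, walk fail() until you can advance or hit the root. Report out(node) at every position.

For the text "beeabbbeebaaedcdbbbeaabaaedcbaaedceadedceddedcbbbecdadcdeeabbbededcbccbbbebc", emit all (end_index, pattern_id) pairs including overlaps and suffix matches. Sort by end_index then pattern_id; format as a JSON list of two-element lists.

Build:
Trie (insert patterns):
  0='ε' goto b→5 d→1 e→9
  1='d' goto c→16 e→2
  2='de' goto d→3
  3='ded' goto c→4
  4='dedc' goto ·  ←P0
  5='b' goto a→11 b→6
  6='bb' goto b→7
  7='bbb' goto e→8
  8='bbbe' goto ·  ←P1
  9='e' goto d→10
  10='ed' goto ·  ←P2
  11='ba' goto a→12
  12='baa' goto e→13
  13='baae' goto d→14
  14='baaed' goto c→15
  15='baaedc' goto ·  ←P3
  16='dc' goto ·  ←P4

BFS fail/out derivation:
  fail(1) 'd': from fail(0)=0 chase 'd': 0 ⇒ 0;  out=∅∪out(0)=∅
  fail(5) 'b': from fail(0)=0 chase 'b': 0 ⇒ 0;  out=∅∪out(0)=∅
  fail(9) 'e': from fail(0)=0 chase 'e': 0 ⇒ 0;  out=∅∪out(0)=∅
  fail(2) 'de': from fail(1)=0 chase 'e': 0 ⇒ 9;  out=∅∪out(9)=∅
  fail(6) 'bb': from fail(5)=0 chase 'b': 0 ⇒ 5;  out=∅∪out(5)=∅
  fail(10) 'ed': from fail(9)=0 chase 'd': 0 ⇒ 1;  out={2}∪out(1)={2}
  fail(11) 'ba': from fail(5)=0 chase 'a': 0 ⇒ 0;  out=∅∪out(0)=∅
  fail(16) 'dc': from fail(1)=0 chase 'c': 0 ⇒ 0;  out={4}∪out(0)={4}
  fail(3) 'ded': from fail(2)=9 chase 'd': 9 ⇒ 10;  out=∅∪out(10)={2}
  fail(7) 'bbb': from fail(6)=5 chase 'b': 5 ⇒ 6;  out=∅∪out(6)=∅
  fail(12) 'baa': from fail(11)=0 chase 'a': 0 ⇒ 0;  out=∅∪out(0)=∅
  fail(4) 'dedc': from fail(3)=10 chase 'c': 10→1 ⇒ 16;  out={0}∪out(16)={0,4}
  fail(8) 'bbbe': from fail(7)=6 chase 'e': 6→5→0 ⇒ 9;  out={1}∪out(9)={1}
  fail(13) 'baae': from fail(12)=0 chase 'e': 0 ⇒ 9;  out=∅∪out(9)=∅
  fail(14) 'baaed': from fail(13)=9 chase 'd': 9 ⇒ 10;  out=∅∪out(10)={2}
  fail(15) 'baaedc': from fail(14)=10 chase 'c': 10→1 ⇒ 16;  out={3}∪out(16)={3,4}

Text stream:
i=0 'b': node 0→5
i=1 'e': node 5→9 (via fail)
i=2 'e': node 9→9 (via fail)
i=3 'a': node 9→0 (via fail)
i=4 'b': node 0→5
i=5 'b': node 5→6
i=6 'b': node 6→7
i=7 'e': node 7→8  emit P1@[4:7]
i=8 'e': node 8→9 (via fail)
i=9 'b': node 9→5 (via fail)
i=10 'a': node 5→11
i=11 'a': node 11→12
i=12 'e': node 12→13
i=13 'd': node 13→14  emit P2@[12:13]
i=14 'c': node 14→15  emit P3@[9:14],P4@[13:14]
i=15 'd': node 15→1 (via fail)
i=16 'b': node 1→5 (via fail)
i=17 'b': node 5→6
i=18 'b': node 6→7
i=19 'e': node 7→8  emit P1@[16:19]
i=20 'a': node 8→0 (via fail)
i=21 'a': node 0→0
i=22 'b': node 0→5
i=23 'a': node 5→11
i=24 'a': node 11→12
i=25 'e': node 12→13
i=26 'd': node 13→14  emit P2@[25:26]
i=27 'c': node 14→15  emit P3@[22:27],P4@[26:27]
i=28 'b': node 15→5 (via fail)
i=29 'a': node 5→11
i=30 'a': node 11→12
i=31 'e': node 12→13
i=32 'd': node 13→14  emit P2@[31:32]
i=33 'c': node 14→15  emit P3@[28:33],P4@[32:33]
i=34 'e': node 15→9 (via fail)
i=35 'a': node 9→0 (via fail)
i=36 'd': node 0→1
i=37 'e': node 1→2
i=38 'd': node 2→3  emit P2@[37:38]
i=39 'c': node 3→4  emit P0@[36:39],P4@[38:39]
i=40 'e': node 4→9 (via fail)
i=41 'd': node 9→10  emit P2@[40:41]
i=42 'd': node 10→1 (via fail)
i=43 'e': node 1→2
i=44 'd': node 2→3  emit P2@[43:44]
i=45 'c': node 3→4  emit P0@[42:45],P4@[44:45]
i=46 'b': node 4→5 (via fail)
i=47 'b': node 5→6
i=48 'b': node 6→7
i=49 'e': node 7→8  emit P1@[46:49]
i=50 'c': node 8→0 (via fail)
i=51 'd': node 0→1
i=52 'a': node 1→0 (via fail)
i=53 'd': node 0→1
i=54 'c': node 1→16  emit P4@[53:54]
i=55 'd': node 16→1 (via fail)
i=56 'e': node 1→2
i=57 'e': node 2→9 (via fail)
i=58 'a': node 9→0 (via fail)
i=59 'b': node 0→5
i=60 'b': node 5→6
i=61 'b': node 6→7
i=62 'e': node 7→8  emit P1@[59:62]
i=63 'd': node 8→10 (via fail)  emit P2@[62:63]
i=64 'e': node 10→2 (via fail)
i=65 'd': node 2→3  emit P2@[64:65]
i=66 'c': node 3→4  emit P0@[63:66],P4@[65:66]
i=67 'b': node 4→5 (via fail)
i=68 'c': node 5→0 (via fail)
i=69 'c': node 0→0
i=70 'b': node 0→5
i=71 'b': node 5→6
i=72 'b': node 6→7
i=73 'e': node 7→8  emit P1@[70:73]
i=74 'b': node 8→5 (via fail)
i=75 'c': node 5→0 (via fail)

All matches (sorted): [[7,1],[13,2],[14,3],[14,4],[19,1],[26,2],[27,3],[27,4],[32,2],[33,3],[33,4],[38,2],[39,0],[39,4],[41,2],[44,2],[45,0],[45,4],[49,1],[54,4],[62,1],[63,2],[65,2],[66,0],[66,4],[73,1]]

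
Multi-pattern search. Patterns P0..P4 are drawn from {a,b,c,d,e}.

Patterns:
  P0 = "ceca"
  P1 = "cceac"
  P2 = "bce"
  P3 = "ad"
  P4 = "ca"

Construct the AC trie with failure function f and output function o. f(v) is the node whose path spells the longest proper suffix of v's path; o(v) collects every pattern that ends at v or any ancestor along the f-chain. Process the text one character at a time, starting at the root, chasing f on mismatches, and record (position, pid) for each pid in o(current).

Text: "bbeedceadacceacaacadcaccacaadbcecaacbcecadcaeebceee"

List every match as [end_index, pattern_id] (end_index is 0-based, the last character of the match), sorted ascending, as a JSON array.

Build:
Trie (insert patterns):
  0='ε' goto a→12 b→9 c→1
  1='c' goto a→14 c→5 e→2
  2='ce' goto c→3
  3='cec' goto a→4
  4='ceca' goto ·  ←P0
  5='cc' goto e→6
  6='cce' goto a→7
  7='ccea' goto c→8
  8='cceac' goto ·  ←P1
  9='b' goto c→10
  10='bc' goto e→11
  11='bce' goto ·  ←P2
  12='a' goto d→13
  13='ad' goto ·  ←P3
  14='ca' goto ·  ←P4

BFS fail/out derivation:
  fail(1) 'c': from fail(0)=0 chase 'c': 0 ⇒ 0;  out=∅∪out(0)=∅
  fail(9) 'b': from fail(0)=0 chase 'b': 0 ⇒ 0;  out=∅∪out(0)=∅
  fail(12) 'a': from fail(0)=0 chase 'a': 0 ⇒ 0;  out=∅∪out(0)=∅
  fail(2) 'ce': from fail(1)=0 chase 'e': 0 ⇒ 0;  out=∅∪out(0)=∅
  fail(5) 'cc': from fail(1)=0 chase 'c': 0 ⇒ 1;  out=∅∪out(1)=∅
  fail(10) 'bc': from fail(9)=0 chase 'c': 0 ⇒ 1;  out=∅∪out(1)=∅
  fail(13) 'ad': from fail(12)=0 chase 'd': 0 ⇒ 0;  out={3}∪out(0)={3}
  fail(14) 'ca': from fail(1)=0 chase 'a': 0 ⇒ 12;  out={4}∪out(12)={4}
  fail(3) 'cec': from fail(2)=0 chase 'c': 0 ⇒ 1;  out=∅∪out(1)=∅
  fail(6) 'cce': from fail(5)=1 chase 'e': 1 ⇒ 2;  out=∅∪out(2)=∅
  fail(11) 'bce': from fail(10)=1 chase 'e': 1 ⇒ 2;  out={2}∪out(2)={2}
  fail(4) 'ceca': from fail(3)=1 chase 'a': 1 ⇒ 14;  out={0}∪out(14)={0,4}
  fail(7) 'ccea': from fail(6)=2 chase 'a': 2→0 ⇒ 12;  out=∅∪out(12)=∅
  fail(8) 'cceac': from fail(7)=12 chase 'c': 12→0 ⇒ 1;  out={1}∪out(1)={1}

Run:
pos 0 'b': at 9
pos 1 'b': at 9 (fail-walked)
pos 2 'e': at 0 (fail-walked)
pos 3 'e': at 0
pos 4 'd': at 0
pos 5 'c': at 1
pos 6 'e': at 2
pos 7 'a': at 12 (fail-walked)
pos 8 'd': at 13  → match P3@[7:8]
pos 9 'a': at 12 (fail-walked)
pos 10 'c': at 1 (fail-walked)
pos 11 'c': at 5
pos 12 'e': at 6
pos 13 'a': at 7
pos 14 'c': at 8  → match P1@[10:14]
pos 15 'a': at 14 (fail-walked)  → match P4@[14:15]
pos 16 'a': at 12 (fail-walked)
pos 17 'c': at 1 (fail-walked)
pos 18 'a': at 14  → match P4@[17:18]
pos 19 'd': at 13 (fail-walked)  → match P3@[18:19]
pos 20 'c': at 1 (fail-walked)
pos 21 'a': at 14  → match P4@[20:21]
pos 22 'c': at 1 (fail-walked)
pos 23 'c': at 5
pos 24 'a': at 14 (fail-walked)  → match P4@[23:24]
pos 25 'c': at 1 (fail-walked)
pos 26 'a': at 14  → match P4@[25:26]
pos 27 'a': at 12 (fail-walked)
pos 28 'd': at 13  → match P3@[27:28]
pos 29 'b': at 9 (fail-walked)
pos 30 'c': at 10
pos 31 'e': at 11  → match P2@[29:31]
pos 32 'c': at 3 (fail-walked)
pos 33 'a': at 4  → match P0@[30:33],P4@[32:33]
pos 34 'a': at 12 (fail-walked)
pos 35 'c': at 1 (fail-walked)
pos 36 'b': at 9 (fail-walked)
pos 37 'c': at 10
pos 38 'e': at 11  → match P2@[36:38]
pos 39 'c': at 3 (fail-walked)
pos 40 'a': at 4  → match P0@[37:40],P4@[39:40]
pos 41 'd': at 13 (fail-walked)  → match P3@[40:41]
pos 42 'c': at 1 (fail-walked)
pos 43 'a': at 14  → match P4@[42:43]
pos 44 'e': at 0 (fail-walked)
pos 45 'e': at 0
pos 46 'b': at 9
pos 47 'c': at 10
pos 48 'e': at 11  → match P2@[46:48]
pos 49 'e': at 0 (fail-walked)
pos 50 'e': at 0

All matches (sorted): [[8,3],[14,1],[15,4],[18,4],[19,3],[21,4],[24,4],[26,4],[28,3],[31,2],[33,0],[33,4],[38,2],[40,0],[40,4],[41,3],[43,4],[48,2]]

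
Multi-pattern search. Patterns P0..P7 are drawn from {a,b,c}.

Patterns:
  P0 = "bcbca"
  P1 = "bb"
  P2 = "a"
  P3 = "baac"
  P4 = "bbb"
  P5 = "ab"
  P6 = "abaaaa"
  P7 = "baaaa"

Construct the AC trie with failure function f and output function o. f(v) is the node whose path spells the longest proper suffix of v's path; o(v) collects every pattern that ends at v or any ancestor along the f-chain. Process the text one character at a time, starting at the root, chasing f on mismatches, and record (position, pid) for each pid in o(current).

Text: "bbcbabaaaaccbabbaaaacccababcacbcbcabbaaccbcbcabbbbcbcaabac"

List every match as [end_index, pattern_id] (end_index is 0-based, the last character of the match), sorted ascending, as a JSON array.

Build automaton:
Trie (insert patterns):
  0='ε' goto a→7 b→1
  1='b' goto a→8 b→6 c→2
  2='bc' goto b→3
  3='bcb' goto c→4
  4='bcbc' goto a→5
  5='bcbca' goto ·  ←P0
  6='bb' goto b→11  ←P1
  7='a' goto b→12  ←P2
  8='ba' goto a→9
  9='baa' goto a→17 c→10
  10='baac' goto ·  ←P3
  11='bbb' goto ·  ←P4
  12='ab' goto a→13  ←P5
  13='aba' goto a→14
  14='abaa' goto a→15
  15='abaaa' goto a→16
  16='abaaaa' goto ·  ←P6
  17='baaa' goto a→18
  18='baaaa' goto ·  ←P7

BFS fail/out derivation:
  n1('b'): parent n0 fail=0; on 'b' 0 → fail=0;  out ∅∪∅=∅
  n7('a'): parent n0 fail=0; on 'a' 0 → fail=0;  out {2}∪∅={2}
  n2('bc'): parent n1 fail=0; on 'c' 0 → fail=0;  out ∅∪∅=∅
  n6('bb'): parent n1 fail=0; on 'b' 0 → fail=1;  out {1}∪∅={1}
  n8('ba'): parent n1 fail=0; on 'a' 0 → fail=7;  out ∅∪{2}={2}
  n12('ab'): parent n7 fail=0; on 'b' 0 → fail=1;  out {5}∪∅={5}
  n3('bcb'): parent n2 fail=0; on 'b' 0 → fail=1;  out ∅∪∅=∅
  n9('baa'): parent n8 fail=7; on 'a' 7→0 → fail=7;  out ∅∪{2}={2}
  n11('bbb'): parent n6 fail=1; on 'b' 1 → fail=6;  out {4}∪{1}={1,4}
  n13('aba'): parent n12 fail=1; on 'a' 1 → fail=8;  out ∅∪{2}={2}
  n4('bcbc'): parent n3 fail=1; on 'c' 1 → fail=2;  out ∅∪∅=∅
  n10('baac'): parent n9 fail=7; on 'c' 7→0 → fail=0;  out {3}∪∅={3}
  n14('abaa'): parent n13 fail=8; on 'a' 8 → fail=9;  out ∅∪{2}={2}
  n17('baaa'): parent n9 fail=7; on 'a' 7→0 → fail=7;  out ∅∪{2}={2}
  n5('bcbca'): parent n4 fail=2; on 'a' 2→0 → fail=7;  out {0}∪{2}={0,2}
  n15('abaaa'): parent n14 fail=9; on 'a' 9 → fail=17;  out ∅∪{2}={2}
  n18('baaaa'): parent n17 fail=7; on 'a' 7→0 → fail=7;  out {7}∪{2}={2,7}
  n16('abaaaa'): parent n15 fail=17; on 'a' 17 → fail=18;  out {6}∪{2,7}={2,6,7}

Run:
pos 0 'b': at 1
pos 1 'b': at 6  emit P1@[0:1]
pos 2 'c': at 2 ·f
pos 3 'b': at 3
pos 4 'a': at 8 ·f  emit P2@[4:4]
pos 5 'b': at 12 ·f  emit P5@[4:5]
pos 6 'a': at 13  emit P2@[6:6]
pos 7 'a': at 14  emit P2@[7:7]
pos 8 'a': at 15  emit P2@[8:8]
pos 9 'a': at 16  emit P2@[9:9],P6@[4:9],P7@[5:9]
pos 10 'c': at 0 ·f
pos 11 'c': at 0
pos 12 'b': at 1
pos 13 'a': at 8  emit P2@[13:13]
pos 14 'b': at 12 ·f  emit P5@[13:14]
pos 15 'b': at 6 ·f  emit P1@[14:15]
pos 16 'a': at 8 ·f  emit P2@[16:16]
pos 17 'a': at 9  emit P2@[17:17]
pos 18 'a': at 17  emit P2@[18:18]
pos 19 'a': at 18  emit P2@[19:19],P7@[15:19]
pos 20 'c': at 0 ·f
pos 21 'c': at 0
pos 22 'c': at 0
pos 23 'a': at 7  emit P2@[23:23]
pos 24 'b': at 12  emit P5@[23:24]
pos 25 'a': at 13  emit P2@[25:25]
pos 26 'b': at 12 ·f  emit P5@[25:26]
pos 27 'c': at 2 ·f
pos 28 'a': at 7 ·f  emit P2@[28:28]
pos 29 'c': at 0 ·f
pos 30 'b': at 1
pos 31 'c': at 2
pos 32 'b': at 3
pos 33 'c': at 4
pos 34 'a': at 5  emit P0@[30:34],P2@[34:34]
pos 35 'b': at 12 ·f  emit P5@[34:35]
pos 36 'b': at 6 ·f  emit P1@[35:36]
pos 37 'a': at 8 ·f  emit P2@[37:37]
pos 38 'a': at 9  emit P2@[38:38]
pos 39 'c': at 10  emit P3@[36:39]
pos 40 'c': at 0 ·f
pos 41 'b': at 1
pos 42 'c': at 2
pos 43 'b': at 3
pos 44 'c': at 4
pos 45 'a': at 5  emit P0@[41:45],P2@[45:45]
pos 46 'b': at 12 ·f  emit P5@[45:46]
pos 47 'b': at 6 ·f  emit P1@[46:47]
pos 48 'b': at 11  emit P1@[47:48],P4@[46:48]
pos 49 'b': at 11 ·f  emit P1@[48:49],P4@[47:49]
pos 50 'c': at 2 ·f
pos 51 'b': at 3
pos 52 'c': at 4
pos 53 'a': at 5  emit P0@[49:53],P2@[53:53]
pos 54 'a': at 7 ·f  emit P2@[54:54]
pos 55 'b': at 12  emit P5@[54:55]
pos 56 'a': at 13  emit P2@[56:56]
pos 57 'c': at 0 ·f

Result: [[1,1],[4,2],[5,5],[6,2],[7,2],[8,2],[9,2],[9,6],[9,7],[13,2],[14,5],[15,1],[16,2],[17,2],[18,2],[19,2],[19,7],[23,2],[24,5],[25,2],[26,5],[28,2],[34,0],[34,2],[35,5],[36,1],[37,2],[38,2],[39,3],[45,0],[45,2],[46,5],[47,1],[48,1],[48,4],[49,1],[49,4],[53,0],[53,2],[54,2],[55,5],[56,2]]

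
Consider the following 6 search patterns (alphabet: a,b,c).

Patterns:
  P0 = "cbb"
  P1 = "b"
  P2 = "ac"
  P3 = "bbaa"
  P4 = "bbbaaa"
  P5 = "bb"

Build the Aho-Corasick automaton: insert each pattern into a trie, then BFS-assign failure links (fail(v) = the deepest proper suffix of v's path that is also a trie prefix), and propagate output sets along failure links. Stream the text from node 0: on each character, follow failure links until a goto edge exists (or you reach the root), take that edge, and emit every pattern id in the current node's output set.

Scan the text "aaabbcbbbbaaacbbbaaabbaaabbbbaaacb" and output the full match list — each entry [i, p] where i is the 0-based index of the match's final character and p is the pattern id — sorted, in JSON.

Build automaton:
Trie nodes:
  n0 'ε': a→5 b→4 c→1
  n1 'c': b→2
  n2 'cb': b→3
  n3 'cbb': ·  ←P0
  n4 'b': b→7  ←P1
  n5 'a': c→6
  n6 'ac': ·  ←P2
  n7 'bb': a→8 b→10  ←P5
  n8 'bba': a→9
  n9 'bbaa': ·  ←P3
  n10 'bbb': a→11
  n11 'bbba': a→12
  n12 'bbbaa': a→13
  n13 'bbbaaa': ·  ←P4

BFS fail/out derivation:
  fail(1) 'c': from fail(0)=0 chase 'c': 0 ⇒ 0;  out=∅∪out(0)=∅
  fail(4) 'b': from fail(0)=0 chase 'b': 0 ⇒ 0;  out={1}∪out(0)={1}
  fail(5) 'a': from fail(0)=0 chase 'a': 0 ⇒ 0;  out=∅∪out(0)=∅
  fail(2) 'cb': from fail(1)=0 chase 'b': 0 ⇒ 4;  out=∅∪out(4)={1}
  fail(6) 'ac': from fail(5)=0 chase 'c': 0 ⇒ 1;  out={2}∪out(1)={2}
  fail(7) 'bb': from fail(4)=0 chase 'b': 0 ⇒ 4;  out={5}∪out(4)={1,5}
  fail(3) 'cbb': from fail(2)=4 chase 'b': 4 ⇒ 7;  out={0}∪out(7)={0,1,5}
  fail(8) 'bba': from fail(7)=4 chase 'a': 4→0 ⇒ 5;  out=∅∪out(5)=∅
  fail(10) 'bbb': from fail(7)=4 chase 'b': 4 ⇒ 7;  out=∅∪out(7)={1,5}
  fail(9) 'bbaa': from fail(8)=5 chase 'a': 5→0 ⇒ 5;  out={3}∪out(5)={3}
  fail(11) 'bbba': from fail(10)=7 chase 'a': 7 ⇒ 8;  out=∅∪out(8)=∅
  fail(12) 'bbbaa': from fail(11)=8 chase 'a': 8 ⇒ 9;  out=∅∪out(9)={3}
  fail(13) 'bbbaaa': from fail(12)=9 chase 'a': 9→5→0 ⇒ 5;  out={4}∪out(5)={4}

Scan:
[0] read 'a'  n0⇒n5
[1] read 'a'  n5⇒n5 (via fail)
[2] read 'a'  n5⇒n5 (via fail)
[3] read 'b'  n5⇒n4 (via fail)  emit P1@[3:3]
[4] read 'b'  n4⇒n7  emit P1@[4:4],P5@[3:4]
[5] read 'c'  n7⇒n1 (via fail)
[6] read 'b'  n1⇒n2  emit P1@[6:6]
[7] read 'b'  n2⇒n3  emit P0@[5:7],P1@[7:7],P5@[6:7]
[8] read 'b'  n3⇒n10 (via fail)  emit P1@[8:8],P5@[7:8]
[9] read 'b'  n10⇒n10 (via fail)  emit P1@[9:9],P5@[8:9]
[10] read 'a'  n10⇒n11
[11] read 'a'  n11⇒n12  emit P3@[8:11]
[12] read 'a'  n12⇒n13  emit P4@[7:12]
[13] read 'c'  n13⇒n6 (via fail)  emit P2@[12:13]
[14] read 'b'  n6⇒n2 (via fail)  emit P1@[14:14]
[15] read 'b'  n2⇒n3  emit P0@[13:15],P1@[15:15],P5@[14:15]
[16] read 'b'  n3⇒n10 (via fail)  emit P1@[16:16],P5@[15:16]
[17] read 'a'  n10⇒n11
[18] read 'a'  n11⇒n12  emit P3@[15:18]
[19] read 'a'  n12⇒n13  emit P4@[14:19]
[20] read 'b'  n13⇒n4 (via fail)  emit P1@[20:20]
[21] read 'b'  n4⇒n7  emit P1@[21:21],P5@[20:21]
[22] read 'a'  n7⇒n8
[23] read 'a'  n8⇒n9  emit P3@[20:23]
[24] read 'a'  n9⇒n5 (via fail)
[25] read 'b'  n5⇒n4 (via fail)  emit P1@[25:25]
[26] read 'b'  n4⇒n7  emit P1@[26:26],P5@[25:26]
[27] read 'b'  n7⇒n10  emit P1@[27:27],P5@[26:27]
[28] read 'b'  n10⇒n10 (via fail)  emit P1@[28:28],P5@[27:28]
[29] read 'a'  n10⇒n11
[30] read 'a'  n11⇒n12  emit P3@[27:30]
[31] read 'a'  n12⇒n13  emit P4@[26:31]
[32] read 'c'  n13⇒n6 (via fail)  emit P2@[31:32]
[33] read 'b'  n6⇒n2 (via fail)  emit P1@[33:33]

All matches (sorted): [[3,1],[4,1],[4,5],[6,1],[7,0],[7,1],[7,5],[8,1],[8,5],[9,1],[9,5],[11,3],[12,4],[13,2],[14,1],[15,0],[15,1],[15,5],[16,1],[16,5],[18,3],[19,4],[20,1],[21,1],[21,5],[23,3],[25,1],[26,1],[26,5],[27,1],[27,5],[28,1],[28,5],[30,3],[31,4],[32,2],[33,1]]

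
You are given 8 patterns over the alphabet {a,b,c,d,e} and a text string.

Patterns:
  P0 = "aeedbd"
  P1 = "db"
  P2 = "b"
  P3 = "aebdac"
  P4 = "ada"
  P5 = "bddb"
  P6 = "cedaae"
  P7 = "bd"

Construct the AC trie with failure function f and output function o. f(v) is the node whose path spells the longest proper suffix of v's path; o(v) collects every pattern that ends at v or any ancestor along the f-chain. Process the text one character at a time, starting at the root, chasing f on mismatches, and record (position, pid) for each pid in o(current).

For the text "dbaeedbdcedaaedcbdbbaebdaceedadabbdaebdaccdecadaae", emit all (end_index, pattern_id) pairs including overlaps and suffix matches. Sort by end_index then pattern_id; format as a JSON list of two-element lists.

Construct AC machine:
Trie nodes:
  0='ε' goto a→1 b→9 c→19 d→7
  1='a' goto d→14 e→2
  2='ae' goto b→10 e→3
  3='aee' goto d→4
  4='aeed' goto b→5
  5='aeedb' goto d→6
  6='aeedbd' goto ·  ←P0
  7='d' goto b→8
  8='db' goto ·  ←P1
  9='b' goto d→16  ←P2
  10='aeb' goto d→11
  11='aebd' goto a→12
  12='aebda' goto c→13
  13='aebdac' goto ·  ←P3
  14='ad' goto a→15
  15='ada' goto ·  ←P4
  16='bd' goto d→17  ←P7
  17='bdd' goto b→18
  18='bddb' goto ·  ←P5
  19='c' goto e→20
  20='ce' goto d→21
  21='ced' goto a→22
  22='ceda' goto a→23
  23='cedaa' goto e→24
  24='cedaae' goto ·  ←P6

Failure links (BFS by depth):
  n1('a'): parent n0 fail=0; on 'a' 0 → fail=0;  out ∅∪∅=∅
  n7('d'): parent n0 fail=0; on 'd' 0 → fail=0;  out ∅∪∅=∅
  n9('b'): parent n0 fail=0; on 'b' 0 → fail=0;  out {2}∪∅={2}
  n19('c'): parent n0 fail=0; on 'c' 0 → fail=0;  out ∅∪∅=∅
  n2('ae'): parent n1 fail=0; on 'e' 0 → fail=0;  out ∅∪∅=∅
  n8('db'): parent n7 fail=0; on 'b' 0 → fail=9;  out {1}∪{2}={1,2}
  n14('ad'): parent n1 fail=0; on 'd' 0 → fail=7;  out ∅∪∅=∅
  n16('bd'): parent n9 fail=0; on 'd' 0 → fail=7;  out {7}∪∅={7}
  n20('ce'): parent n19 fail=0; on 'e' 0 → fail=0;  out ∅∪∅=∅
  n3('aee'): parent n2 fail=0; on 'e' 0 → fail=0;  out ∅∪∅=∅
  n10('aeb'): parent n2 fail=0; on 'b' 0 → fail=9;  out ∅∪{2}={2}
  n15('ada'): parent n14 fail=7; on 'a' 7→0 → fail=1;  out {4}∪∅={4}
  n17('bdd'): parent n16 fail=7; on 'd' 7→0 → fail=7;  out ∅∪∅=∅
  n21('ced'): parent n20 fail=0; on 'd' 0 → fail=7;  out ∅∪∅=∅
  n4('aeed'): parent n3 fail=0; on 'd' 0 → fail=7;  out ∅∪∅=∅
  n11('aebd'): parent n10 fail=9; on 'd' 9 → fail=16;  out ∅∪{7}={7}
  n18('bddb'): parent n17 fail=7; on 'b' 7 → fail=8;  out {5}∪{1,2}={1,2,5}
  n22('ceda'): parent n21 fail=7; on 'a' 7→0 → fail=1;  out ∅∪∅=∅
  n5('aeedb'): parent n4 fail=7; on 'b' 7 → fail=8;  out ∅∪{1,2}={1,2}
  n12('aebda'): parent n11 fail=16; on 'a' 16→7→0 → fail=1;  out ∅∪∅=∅
  n23('cedaa'): parent n22 fail=1; on 'a' 1→0 → fail=1;  out ∅∪∅=∅
  n6('aeedbd'): parent n5 fail=8; on 'd' 8→9 → fail=16;  out {0}∪{7}={0,7}
  n13('aebdac'): parent n12 fail=1; on 'c' 1→0 → fail=19;  out {3}∪∅={3}
  n24('cedaae'): parent n23 fail=1; on 'e' 1 → fail=2;  out {6}∪∅={6}

Text stream:
i=0 'd': node 0→7
i=1 'b': node 7→8  ** P1@[0:1],P2@[1:1]
i=2 'a': node 8→1 ·f
i=3 'e': node 1→2
i=4 'e': node 2→3
i=5 'd': node 3→4
i=6 'b': node 4→5  ** P1@[5:6],P2@[6:6]
i=7 'd': node 5→6  ** P0@[2:7],P7@[6:7]
i=8 'c': node 6→19 ·f
i=9 'e': node 19→20
i=10 'd': node 20→21
i=11 'a': node 21→22
i=12 'a': node 22→23
i=13 'e': node 23→24  ** P6@[8:13]
i=14 'd': node 24→7 ·f
i=15 'c': node 7→19 ·f
i=16 'b': node 19→9 ·f  ** P2@[16:16]
i=17 'd': node 9→16  ** P7@[16:17]
i=18 'b': node 16→8 ·f  ** P1@[17:18],P2@[18:18]
i=19 'b': node 8→9 ·f  ** P2@[19:19]
i=20 'a': node 9→1 ·f
i=21 'e': node 1→2
i=22 'b': node 2→10  ** P2@[22:22]
i=23 'd': node 10→11  ** P7@[22:23]
i=24 'a': node 11→12
i=25 'c': node 12→13  ** P3@[20:25]
i=26 'e': node 13→20 ·f
i=27 'e': node 20→0 ·f
i=28 'd': node 0→7
i=29 'a': node 7→1 ·f
i=30 'd': node 1→14
i=31 'a': node 14→15  ** P4@[29:31]
i=32 'b': node 15→9 ·f  ** P2@[32:32]
i=33 'b': node 9→9 ·f  ** P2@[33:33]
i=34 'd': node 9→16  ** P7@[33:34]
i=35 'a': node 16→1 ·f
i=36 'e': node 1→2
i=37 'b': node 2→10  ** P2@[37:37]
i=38 'd': node 10→11  ** P7@[37:38]
i=39 'a': node 11→12
i=40 'c': node 12→13  ** P3@[35:40]
i=41 'c': node 13→19 ·f
i=42 'd': node 19→7 ·f
i=43 'e': node 7→0 ·f
i=44 'c': node 0→19
i=45 'a': node 19→1 ·f
i=46 'd': node 1→14
i=47 'a': node 14→15  ** P4@[45:47]
i=48 'a': node 15→1 ·f
i=49 'e': node 1→2

Result: [[1,1],[1,2],[6,1],[6,2],[7,0],[7,7],[13,6],[16,2],[17,7],[18,1],[18,2],[19,2],[22,2],[23,7],[25,3],[31,4],[32,2],[33,2],[34,7],[37,2],[38,7],[40,3],[47,4]]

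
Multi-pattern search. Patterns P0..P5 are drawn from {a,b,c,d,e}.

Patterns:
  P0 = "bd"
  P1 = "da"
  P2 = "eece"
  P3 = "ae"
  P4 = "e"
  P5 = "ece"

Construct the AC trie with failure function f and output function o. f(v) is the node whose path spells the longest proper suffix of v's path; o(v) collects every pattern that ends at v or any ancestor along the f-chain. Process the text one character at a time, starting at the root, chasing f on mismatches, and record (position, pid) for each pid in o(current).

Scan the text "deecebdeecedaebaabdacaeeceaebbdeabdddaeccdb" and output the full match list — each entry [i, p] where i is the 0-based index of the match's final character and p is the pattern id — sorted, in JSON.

Build automaton:
Trie nodes:
  n0 'ε': a→9 b→1 d→3 e→5
  n1 'b': d→2
  n2 'bd': ·  [P0 ends]
  n3 'd': a→4
  n4 'da': ·  [P1 ends]
  n5 'e': c→11 e→6  [P4 ends]
  n6 'ee': c→7
  n7 'eec': e→8
  n8 'eece': ·  [P2 ends]
  n9 'a': e→10
  n10 'ae': ·  [P3 ends]
  n11 'ec': e→12
  n12 'ece': ·  [P5 ends]

BFS fail/out derivation:
  n1('b'): parent n0 fail=0; on 'b' 0 → fail=0;  out ∅∪∅=∅
  n3('d'): parent n0 fail=0; on 'd' 0 → fail=0;  out ∅∪∅=∅
  n5('e'): parent n0 fail=0; on 'e' 0 → fail=0;  out {4}∪∅={4}
  n9('a'): parent n0 fail=0; on 'a' 0 → fail=0;  out ∅∪∅=∅
  n2('bd'): parent n1 fail=0; on 'd' 0 → fail=3;  out {0}∪∅={0}
  n4('da'): parent n3 fail=0; on 'a' 0 → fail=9;  out {1}∪∅={1}
  n6('ee'): parent n5 fail=0; on 'e' 0 → fail=5;  out ∅∪{4}={4}
  n10('ae'): parent n9 fail=0; on 'e' 0 → fail=5;  out {3}∪{4}={3,4}
  n11('ec'): parent n5 fail=0; on 'c' 0 → fail=0;  out ∅∪∅=∅
  n7('eec'): parent n6 fail=5; on 'c' 5 → fail=11;  out ∅∪∅=∅
  n12('ece'): parent n11 fail=0; on 'e' 0 → fail=5;  out {5}∪{4}={4,5}
  n8('eece'): parent n7 fail=11; on 'e' 11 → fail=12;  out {2}∪{4,5}={2,4,5}

Run:
pos 0 'd': at 3
pos 1 'e': at 5 (fail-walked)  emit P4@[1:1]
pos 2 'e': at 6  emit P4@[2:2]
pos 3 'c': at 7
pos 4 'e': at 8  emit P2@[1:4],P4@[4:4],P5@[2:4]
pos 5 'b': at 1 (fail-walked)
pos 6 'd': at 2  emit P0@[5:6]
pos 7 'e': at 5 (fail-walked)  emit P4@[7:7]
pos 8 'e': at 6  emit P4@[8:8]
pos 9 'c': at 7
pos 10 'e': at 8  emit P2@[7:10],P4@[10:10],P5@[8:10]
pos 11 'd': at 3 (fail-walked)
pos 12 'a': at 4  emit P1@[11:12]
pos 13 'e': at 10 (fail-walked)  emit P3@[12:13],P4@[13:13]
pos 14 'b': at 1 (fail-walked)
pos 15 'a': at 9 (fail-walked)
pos 16 'a': at 9 (fail-walked)
pos 17 'b': at 1 (fail-walked)
pos 18 'd': at 2  emit P0@[17:18]
pos 19 'a': at 4 (fail-walked)  emit P1@[18:19]
pos 20 'c': at 0 (fail-walked)
pos 21 'a': at 9
pos 22 'e': at 10  emit P3@[21:22],P4@[22:22]
pos 23 'e': at 6 (fail-walked)  emit P4@[23:23]
pos 24 'c': at 7
pos 25 'e': at 8  emit P2@[22:25],P4@[25:25],P5@[23:25]
pos 26 'a': at 9 (fail-walked)
pos 27 'e': at 10  emit P3@[26:27],P4@[27:27]
pos 28 'b': at 1 (fail-walked)
pos 29 'b': at 1 (fail-walked)
pos 30 'd': at 2  emit P0@[29:30]
pos 31 'e': at 5 (fail-walked)  emit P4@[31:31]
pos 32 'a': at 9 (fail-walked)
pos 33 'b': at 1 (fail-walked)
pos 34 'd': at 2  emit P0@[33:34]
pos 35 'd': at 3 (fail-walked)
pos 36 'd': at 3 (fail-walked)
pos 37 'a': at 4  emit P1@[36:37]
pos 38 'e': at 10 (fail-walked)  emit P3@[37:38],P4@[38:38]
pos 39 'c': at 11 (fail-walked)
pos 40 'c': at 0 (fail-walked)
pos 41 'd': at 3
pos 42 'b': at 1 (fail-walked)

All matches (sorted): [[1,4],[2,4],[4,2],[4,4],[4,5],[6,0],[7,4],[8,4],[10,2],[10,4],[10,5],[12,1],[13,3],[13,4],[18,0],[19,1],[22,3],[22,4],[23,4],[25,2],[25,4],[25,5],[27,3],[27,4],[30,0],[31,4],[34,0],[37,1],[38,3],[38,4]]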